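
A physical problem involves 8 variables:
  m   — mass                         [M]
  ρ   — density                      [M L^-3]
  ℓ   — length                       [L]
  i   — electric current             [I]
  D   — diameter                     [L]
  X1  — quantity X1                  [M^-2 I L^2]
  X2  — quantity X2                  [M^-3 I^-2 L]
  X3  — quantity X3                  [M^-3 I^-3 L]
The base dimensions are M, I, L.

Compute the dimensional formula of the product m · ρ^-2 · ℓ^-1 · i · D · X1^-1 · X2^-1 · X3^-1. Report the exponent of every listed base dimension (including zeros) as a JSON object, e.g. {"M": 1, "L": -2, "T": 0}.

Write exponents as rows M,I,L / cols m,ρ,ℓ,i,D,X1,X2,X3:
  M: [ 1  1  0  0  0 -2 -3 -3]
  I: [ 0  0  0  1  0  1 -2 -3]
  L: [ 0 -3  1  0  1  2  1  1]
  [M]: (1)·1+(-2)·1+(-1)·0+(1)·0+(1)·0+(-1)·-2+(-1)·-3+(-1)·-3 = 7
  [I]: (1)·0+(-2)·0+(-1)·0+(1)·1+(1)·0+(-1)·1+(-1)·-2+(-1)·-3 = 5
  [L]: (1)·0+(-2)·-3+(-1)·1+(1)·0+(1)·1+(-1)·2+(-1)·1+(-1)·1 = 2
⇒ M^7 I^5 L^2

{"M": 7, "I": 5, "L": 2}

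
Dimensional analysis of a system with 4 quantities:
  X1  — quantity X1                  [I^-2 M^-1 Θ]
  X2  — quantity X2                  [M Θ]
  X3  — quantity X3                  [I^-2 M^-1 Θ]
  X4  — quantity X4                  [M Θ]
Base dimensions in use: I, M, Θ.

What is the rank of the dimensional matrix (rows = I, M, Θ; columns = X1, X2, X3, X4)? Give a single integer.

Exponent matrix [I,M,Θ] × [X1,X2,X3,X4]:
  I: [-2  0 -2  0]
  M: [-1  1 -1  1]
  Θ: [ 1  1  1  1]
Echelon form has 2 nonzero rows (pivots: X1,X2)

2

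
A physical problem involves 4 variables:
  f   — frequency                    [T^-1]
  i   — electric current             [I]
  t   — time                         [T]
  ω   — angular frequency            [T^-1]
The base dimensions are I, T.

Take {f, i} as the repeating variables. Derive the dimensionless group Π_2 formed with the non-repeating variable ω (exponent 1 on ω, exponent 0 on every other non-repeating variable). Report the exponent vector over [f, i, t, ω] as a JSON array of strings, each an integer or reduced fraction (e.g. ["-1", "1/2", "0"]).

["-1", "0", "0", "1"]

Write exponents as rows I,T / cols f,i,t,ω:
  I: [ 0  1  0  0]
  T: [-1  0  1 -1]
RREF → pivots at {f,i} ⇒ r = 2
Repeat: f,i; free: t,ω
RREF:
  r0: [   1    0   -1    1]
  r1: [   0    1    0    0]
Fix exponent of ω at 1, t at 0; solve each RREF row for its pivot's exponent:
  r0: exp(f) + (1)·1 = 0 ⇒ exp(f) = -1
  r1: exp(i) + (0)·1 = 0 ⇒ exp(i) = 0
Π_2 = f^-1 · ω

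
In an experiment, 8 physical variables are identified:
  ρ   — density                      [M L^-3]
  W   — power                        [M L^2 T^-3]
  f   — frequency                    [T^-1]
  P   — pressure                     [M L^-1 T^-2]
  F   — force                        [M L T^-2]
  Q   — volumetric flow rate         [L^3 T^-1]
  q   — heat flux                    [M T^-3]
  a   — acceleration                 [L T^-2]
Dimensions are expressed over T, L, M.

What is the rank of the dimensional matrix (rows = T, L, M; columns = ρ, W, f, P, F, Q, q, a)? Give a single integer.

Exponent matrix [T,L,M] × [ρ,W,f,P,F,Q,q,a]:
  T: [ 0 -3 -1 -2 -2 -1 -3 -2]
  L: [-3  2  0 -1  1  3  0  1]
  M: [ 1  1  0  1  1  0  1  0]
RREF → pivots at {ρ,W,f} ⇒ r = 3

3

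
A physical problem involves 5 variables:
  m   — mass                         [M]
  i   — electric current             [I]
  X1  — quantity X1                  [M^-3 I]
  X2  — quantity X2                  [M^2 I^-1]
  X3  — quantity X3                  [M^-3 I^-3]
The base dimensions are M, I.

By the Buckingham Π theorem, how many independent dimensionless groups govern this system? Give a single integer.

Exponent matrix [M,I] × [m,i,X1,X2,X3]:
  M: [ 1  0 -3  2 -3]
  I: [ 0  1  1 -1 -3]
RREF → pivots at {m,i} ⇒ r = 2
Π count = n − r = 5 − 2 = 3

3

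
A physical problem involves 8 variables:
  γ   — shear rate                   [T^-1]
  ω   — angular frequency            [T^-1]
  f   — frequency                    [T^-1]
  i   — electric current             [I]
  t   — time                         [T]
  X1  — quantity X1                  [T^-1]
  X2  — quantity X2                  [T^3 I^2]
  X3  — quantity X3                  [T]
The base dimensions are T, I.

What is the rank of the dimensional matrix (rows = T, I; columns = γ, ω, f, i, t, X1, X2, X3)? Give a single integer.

Dimensional matrix (T×I by γ×ω×f×i×t×X1×X2×X3):
  T: [-1 -1 -1  0  1 -1  3  1]
  I: [ 0  0  0  1  0  0  2  0]
Echelon form has 2 nonzero rows (pivots: γ,i)

2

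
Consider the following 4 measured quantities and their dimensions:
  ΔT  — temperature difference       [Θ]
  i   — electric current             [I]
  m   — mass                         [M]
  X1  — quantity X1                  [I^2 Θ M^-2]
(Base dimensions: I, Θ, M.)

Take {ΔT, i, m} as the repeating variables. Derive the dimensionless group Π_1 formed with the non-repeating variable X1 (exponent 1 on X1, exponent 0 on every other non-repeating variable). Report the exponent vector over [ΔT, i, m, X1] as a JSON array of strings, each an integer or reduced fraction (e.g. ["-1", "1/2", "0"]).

Dimensional matrix (I×Θ×M by ΔT×i×m×X1):
  I: [ 0  1  0  2]
  Θ: [ 1  0  0  1]
  M: [ 0  0  1 -2]
Echelon form has 3 nonzero rows (pivots: ΔT,i,m)
Pivot set = {ΔT,i,m}, free = {X1}
RREF:
  r0: [   1    0    0    1]
  r1: [   0    1    0    2]
  r2: [   0    0    1   -2]
Fix exponent of X1 at 1; solve each RREF row for its pivot's exponent:
  r0: exp(ΔT) + (1)·1 = 0 ⇒ exp(ΔT) = -1
  r1: exp(i) + (2)·1 = 0 ⇒ exp(i) = -2
  r2: exp(m) + (-2)·1 = 0 ⇒ exp(m) = 2
Π_1 = ΔT^-1 · i^-2 · m^2 · X1

["-1", "-2", "2", "1"]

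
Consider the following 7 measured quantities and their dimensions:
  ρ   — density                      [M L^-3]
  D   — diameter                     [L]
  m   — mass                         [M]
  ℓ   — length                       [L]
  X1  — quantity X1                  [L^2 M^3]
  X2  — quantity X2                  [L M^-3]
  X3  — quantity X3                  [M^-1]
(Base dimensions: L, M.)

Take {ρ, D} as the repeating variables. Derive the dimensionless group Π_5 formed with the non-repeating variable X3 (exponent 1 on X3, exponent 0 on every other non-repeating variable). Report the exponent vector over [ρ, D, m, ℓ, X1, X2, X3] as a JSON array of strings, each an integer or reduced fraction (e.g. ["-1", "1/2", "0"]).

["1", "3", "0", "0", "0", "0", "1"]

Dimensional matrix (L×M by ρ×D×m×ℓ×X1×X2×X3):
  L: [-3  1  0  1  2  1  0]
  M: [ 1  0  1  0  3 -3 -1]
RREF → pivots at {ρ,D} ⇒ r = 2
Pivot set = {ρ,D}, free = {m,ℓ,X1,X2,X3}
RREF:
  r0: [   1    0    1    0    3   -3   -1]
  r1: [   0    1    3    1   11   -8   -3]
Fix exponent of X3 at 1, m at 0, ℓ at 0, X1 at 0, X2 at 0; solve each RREF row for its pivot's exponent:
  r0: exp(ρ) + (-1)·1 = 0 ⇒ exp(ρ) = 1
  r1: exp(D) + (-3)·1 = 0 ⇒ exp(D) = 3
Π_5 = ρ · D^3 · X3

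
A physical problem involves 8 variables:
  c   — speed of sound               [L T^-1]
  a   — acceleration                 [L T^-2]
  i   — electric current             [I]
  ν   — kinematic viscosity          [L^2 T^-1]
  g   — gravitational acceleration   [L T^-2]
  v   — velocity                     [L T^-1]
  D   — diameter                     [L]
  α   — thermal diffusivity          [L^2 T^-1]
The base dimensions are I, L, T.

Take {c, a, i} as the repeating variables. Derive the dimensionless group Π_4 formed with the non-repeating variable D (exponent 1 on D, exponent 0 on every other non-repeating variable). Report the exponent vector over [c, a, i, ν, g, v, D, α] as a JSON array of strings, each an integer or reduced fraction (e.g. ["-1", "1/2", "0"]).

Write exponents as rows I,L,T / cols c,a,i,ν,g,v,D,α:
  I: [ 0  0  1  0  0  0  0  0]
  L: [ 1  1  0  2  1  1  1  2]
  T: [-1 -2  0 -1 -2 -1  0 -1]
Echelon form has 3 nonzero rows (pivots: c,a,i)
Repeat: c,a,i; free: ν,g,v,D,α
RREF:
  r0: [   1    0    0    3    0    1    2    3]
  r1: [   0    1    0   -1    1    0   -1   -1]
  r2: [   0    0    1    0    0    0    0    0]
Fix exponent of D at 1, ν at 0, g at 0, v at 0, α at 0; solve each RREF row for its pivot's exponent:
  r0: exp(c) + (2)·1 = 0 ⇒ exp(c) = -2
  r1: exp(a) + (-1)·1 = 0 ⇒ exp(a) = 1
  r2: exp(i) + (0)·1 = 0 ⇒ exp(i) = 0
Π_4 = c^-2 · a · D

["-2", "1", "0", "0", "0", "0", "1", "0"]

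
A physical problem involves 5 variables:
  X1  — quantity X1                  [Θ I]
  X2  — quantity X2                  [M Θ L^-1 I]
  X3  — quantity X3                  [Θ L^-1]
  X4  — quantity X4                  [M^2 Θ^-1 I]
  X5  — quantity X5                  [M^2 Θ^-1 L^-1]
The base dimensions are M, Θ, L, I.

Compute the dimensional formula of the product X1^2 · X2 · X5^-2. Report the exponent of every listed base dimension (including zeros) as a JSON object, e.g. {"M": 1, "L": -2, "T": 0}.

{"M": -3, "Θ": 5, "L": 1, "I": 3}

Exponent matrix [M,Θ,L,I] × [X1,X2,X3,X4,X5]:
  M: [ 0  1  0  2  2]
  Θ: [ 1  1  1 -1 -1]
  L: [ 0 -1 -1  0 -1]
  I: [ 1  1  0  1  0]
  [M]: (2)·0+(1)·1+(-2)·2 = -3
  [Θ]: (2)·1+(1)·1+(-2)·-1 = 5
  [L]: (2)·0+(1)·-1+(-2)·-1 = 1
  [I]: (2)·1+(1)·1+(-2)·0 = 3
⇒ M^-3 Θ^5 L I^3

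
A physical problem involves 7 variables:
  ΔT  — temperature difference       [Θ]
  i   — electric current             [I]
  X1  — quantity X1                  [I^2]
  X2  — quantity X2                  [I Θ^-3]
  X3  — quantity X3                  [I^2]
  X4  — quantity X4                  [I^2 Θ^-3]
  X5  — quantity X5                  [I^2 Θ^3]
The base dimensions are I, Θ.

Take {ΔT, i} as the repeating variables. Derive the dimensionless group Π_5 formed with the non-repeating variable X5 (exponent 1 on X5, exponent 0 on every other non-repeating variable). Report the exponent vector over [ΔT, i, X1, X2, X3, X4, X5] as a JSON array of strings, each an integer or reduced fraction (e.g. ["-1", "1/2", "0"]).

Write exponents as rows I,Θ / cols ΔT,i,X1,X2,X3,X4,X5:
  I: [ 0  1  2  1  2  2  2]
  Θ: [ 1  0  0 -3  0 -3  3]
Echelon form has 2 nonzero rows (pivots: ΔT,i)
Repeat: ΔT,i; free: X1,X2,X3,X4,X5
RREF:
  r0: [   1    0    0   -3    0   -3    3]
  r1: [   0    1    2    1    2    2    2]
Fix exponent of X5 at 1, X1 at 0, X2 at 0, X3 at 0, X4 at 0; solve each RREF row for its pivot's exponent:
  r0: exp(ΔT) + (3)·1 = 0 ⇒ exp(ΔT) = -3
  r1: exp(i) + (2)·1 = 0 ⇒ exp(i) = -2
Π_5 = ΔT^-3 · i^-2 · X5

["-3", "-2", "0", "0", "0", "0", "1"]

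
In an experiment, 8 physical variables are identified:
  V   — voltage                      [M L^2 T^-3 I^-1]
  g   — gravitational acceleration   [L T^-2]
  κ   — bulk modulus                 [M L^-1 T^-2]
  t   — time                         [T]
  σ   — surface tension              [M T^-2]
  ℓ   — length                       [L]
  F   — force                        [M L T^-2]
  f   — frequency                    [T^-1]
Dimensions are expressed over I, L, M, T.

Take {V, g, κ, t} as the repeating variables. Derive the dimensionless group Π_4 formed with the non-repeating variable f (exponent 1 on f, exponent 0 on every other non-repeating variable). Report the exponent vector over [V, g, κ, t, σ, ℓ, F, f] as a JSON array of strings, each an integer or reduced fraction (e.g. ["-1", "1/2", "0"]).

Write exponents as rows I,L,M,T / cols V,g,κ,t,σ,ℓ,F,f:
  I: [-1  0  0  0  0  0  0  0]
  L: [ 2  1 -1  0  0  1  1  0]
  M: [ 1  0  1  0  1  0  1  0]
  T: [-3 -2 -2  1 -2  0 -2 -1]
Row reduction gives pivot columns V,g,κ,t; rank = 4
Repeat: V,g,κ,t; free: σ,ℓ,F,f
RREF:
  r0: [   1    0    0    0    0    0    0    0]
  r1: [   0    1    0    0    1    1    2    0]
  r2: [   0    0    1    0    1    0    1    0]
  r3: [   0    0    0    1    2    2    4   -1]
Fix exponent of f at 1, σ at 0, ℓ at 0, F at 0; solve each RREF row for its pivot's exponent:
  r0: exp(V) + (0)·1 = 0 ⇒ exp(V) = 0
  r1: exp(g) + (0)·1 = 0 ⇒ exp(g) = 0
  r2: exp(κ) + (0)·1 = 0 ⇒ exp(κ) = 0
  r3: exp(t) + (-1)·1 = 0 ⇒ exp(t) = 1
Π_4 = t · f

["0", "0", "0", "1", "0", "0", "0", "1"]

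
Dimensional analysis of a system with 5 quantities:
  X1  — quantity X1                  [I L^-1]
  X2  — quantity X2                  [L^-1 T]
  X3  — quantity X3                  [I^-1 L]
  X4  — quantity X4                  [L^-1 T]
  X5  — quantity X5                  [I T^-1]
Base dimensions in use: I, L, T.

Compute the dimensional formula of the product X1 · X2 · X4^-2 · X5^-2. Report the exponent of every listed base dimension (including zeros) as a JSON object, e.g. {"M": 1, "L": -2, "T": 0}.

Dimensional matrix (I×L×T by X1×X2×X3×X4×X5):
  I: [ 1  0 -1  0  1]
  L: [-1 -1  1 -1  0]
  T: [ 0  1  0  1 -1]
  [I]: (1)·1+(1)·0+(-2)·0+(-2)·1 = -1
  [L]: (1)·-1+(1)·-1+(-2)·-1+(-2)·0 = 0
  [T]: (1)·0+(1)·1+(-2)·1+(-2)·-1 = 1
⇒ I^-1 T

{"I": -1, "L": 0, "T": 1}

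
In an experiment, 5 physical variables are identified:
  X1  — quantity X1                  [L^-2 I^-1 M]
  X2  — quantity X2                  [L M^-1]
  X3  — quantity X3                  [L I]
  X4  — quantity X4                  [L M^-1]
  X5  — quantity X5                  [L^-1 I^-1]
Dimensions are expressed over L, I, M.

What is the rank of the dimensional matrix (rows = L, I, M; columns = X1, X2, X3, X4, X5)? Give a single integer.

2

Dimensional matrix (L×I×M by X1×X2×X3×X4×X5):
  L: [-2  1  1  1 -1]
  I: [-1  0  1  0 -1]
  M: [ 1 -1  0 -1  0]
RREF → pivots at {X1,X2} ⇒ r = 2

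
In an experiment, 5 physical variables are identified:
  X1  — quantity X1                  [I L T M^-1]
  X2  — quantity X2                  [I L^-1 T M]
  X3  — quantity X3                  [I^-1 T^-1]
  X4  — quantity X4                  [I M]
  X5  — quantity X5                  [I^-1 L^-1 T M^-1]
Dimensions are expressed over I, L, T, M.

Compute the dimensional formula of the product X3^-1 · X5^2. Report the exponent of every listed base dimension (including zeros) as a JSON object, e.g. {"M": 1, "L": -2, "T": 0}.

Write exponents as rows I,L,T,M / cols X1,X2,X3,X4,X5:
  I: [ 1  1 -1  1 -1]
  L: [ 1 -1  0  0 -1]
  T: [ 1  1 -1  0  1]
  M: [-1  1  0  1 -1]
  [I]: (-1)·-1+(2)·-1 = -1
  [L]: (-1)·0+(2)·-1 = -2
  [T]: (-1)·-1+(2)·1 = 3
  [M]: (-1)·0+(2)·-1 = -2
⇒ I^-1 L^-2 T^3 M^-2

{"I": -1, "L": -2, "T": 3, "M": -2}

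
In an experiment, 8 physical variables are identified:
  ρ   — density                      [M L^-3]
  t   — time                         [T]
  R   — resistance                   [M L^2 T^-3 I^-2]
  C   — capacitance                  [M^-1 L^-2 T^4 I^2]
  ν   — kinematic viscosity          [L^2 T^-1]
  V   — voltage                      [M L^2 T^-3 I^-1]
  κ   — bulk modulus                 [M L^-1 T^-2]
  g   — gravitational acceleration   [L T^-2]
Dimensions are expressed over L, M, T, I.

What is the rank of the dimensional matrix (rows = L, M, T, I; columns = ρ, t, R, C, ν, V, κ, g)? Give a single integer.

4

Write exponents as rows L,M,T,I / cols ρ,t,R,C,ν,V,κ,g:
  L: [-3  0  2 -2  2  2 -1  1]
  M: [ 1  0  1 -1  0  1  1  0]
  T: [ 0  1 -3  4 -1 -3 -2 -2]
  I: [ 0  0 -2  2  0 -1  0  0]
RREF → pivots at {ρ,t,R,ν} ⇒ r = 4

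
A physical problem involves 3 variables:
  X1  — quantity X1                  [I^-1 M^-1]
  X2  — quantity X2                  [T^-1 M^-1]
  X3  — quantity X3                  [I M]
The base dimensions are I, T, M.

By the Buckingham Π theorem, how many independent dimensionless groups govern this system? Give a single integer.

Write exponents as rows I,T,M / cols X1,X2,X3:
  I: [-1  0  1]
  T: [ 0 -1  0]
  M: [-1 -1  1]
RREF → pivots at {X1,X2} ⇒ r = 2
n=3, r=2 ⇒ 1 dimensionless group

1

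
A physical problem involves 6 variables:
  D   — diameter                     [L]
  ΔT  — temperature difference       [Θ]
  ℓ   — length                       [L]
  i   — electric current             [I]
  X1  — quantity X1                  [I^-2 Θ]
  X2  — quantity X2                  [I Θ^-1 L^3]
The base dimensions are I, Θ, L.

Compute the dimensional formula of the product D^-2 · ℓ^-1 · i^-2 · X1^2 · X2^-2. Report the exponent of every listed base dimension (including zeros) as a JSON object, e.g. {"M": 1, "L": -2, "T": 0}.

Dimensional matrix (I×Θ×L by D×ΔT×ℓ×i×X1×X2):
  I: [ 0  0  0  1 -2  1]
  Θ: [ 0  1  0  0  1 -1]
  L: [ 1  0  1  0  0  3]
  [I]: (-2)·0+(-1)·0+(-2)·1+(2)·-2+(-2)·1 = -8
  [Θ]: (-2)·0+(-1)·0+(-2)·0+(2)·1+(-2)·-1 = 4
  [L]: (-2)·1+(-1)·1+(-2)·0+(2)·0+(-2)·3 = -9
⇒ I^-8 Θ^4 L^-9

{"I": -8, "Θ": 4, "L": -9}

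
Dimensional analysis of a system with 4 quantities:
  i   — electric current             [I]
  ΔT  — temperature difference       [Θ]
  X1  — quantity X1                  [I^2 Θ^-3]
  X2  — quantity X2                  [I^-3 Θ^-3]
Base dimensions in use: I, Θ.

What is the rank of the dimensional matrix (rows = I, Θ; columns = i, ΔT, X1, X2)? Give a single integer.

2

Exponent matrix [I,Θ] × [i,ΔT,X1,X2]:
  I: [ 1  0  2 -3]
  Θ: [ 0  1 -3 -3]
Echelon form has 2 nonzero rows (pivots: i,ΔT)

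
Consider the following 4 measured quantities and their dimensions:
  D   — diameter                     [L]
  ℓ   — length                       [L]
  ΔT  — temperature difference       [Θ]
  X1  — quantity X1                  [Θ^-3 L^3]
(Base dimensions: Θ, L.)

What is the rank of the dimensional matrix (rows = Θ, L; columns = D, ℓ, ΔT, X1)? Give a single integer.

2

Write exponents as rows Θ,L / cols D,ℓ,ΔT,X1:
  Θ: [ 0  0  1 -3]
  L: [ 1  1  0  3]
RREF → pivots at {D,ΔT} ⇒ r = 2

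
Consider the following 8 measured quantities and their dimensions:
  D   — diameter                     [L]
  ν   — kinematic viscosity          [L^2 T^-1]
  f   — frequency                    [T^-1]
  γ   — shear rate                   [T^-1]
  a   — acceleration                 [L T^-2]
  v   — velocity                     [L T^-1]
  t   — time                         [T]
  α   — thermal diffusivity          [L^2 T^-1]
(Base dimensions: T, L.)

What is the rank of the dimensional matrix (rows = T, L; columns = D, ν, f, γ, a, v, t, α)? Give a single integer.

2

Exponent matrix [T,L] × [D,ν,f,γ,a,v,t,α]:
  T: [ 0 -1 -1 -1 -2 -1  1 -1]
  L: [ 1  2  0  0  1  1  0  2]
RREF → pivots at {D,ν} ⇒ r = 2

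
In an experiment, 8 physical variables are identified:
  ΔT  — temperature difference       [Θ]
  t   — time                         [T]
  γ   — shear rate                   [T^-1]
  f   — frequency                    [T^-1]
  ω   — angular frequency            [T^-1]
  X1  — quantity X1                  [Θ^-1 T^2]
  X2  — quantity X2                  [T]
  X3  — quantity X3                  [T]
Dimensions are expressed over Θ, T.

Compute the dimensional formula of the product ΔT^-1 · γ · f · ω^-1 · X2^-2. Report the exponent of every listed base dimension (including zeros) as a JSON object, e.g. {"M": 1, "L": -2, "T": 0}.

{"Θ": -1, "T": -3}

Dimensional matrix (Θ×T by ΔT×t×γ×f×ω×X1×X2×X3):
  Θ: [ 1  0  0  0  0 -1  0  0]
  T: [ 0  1 -1 -1 -1  2  1  1]
  [Θ]: (-1)·1+(1)·0+(1)·0+(-1)·0+(-2)·0 = -1
  [T]: (-1)·0+(1)·-1+(1)·-1+(-1)·-1+(-2)·1 = -3
⇒ Θ^-1 T^-3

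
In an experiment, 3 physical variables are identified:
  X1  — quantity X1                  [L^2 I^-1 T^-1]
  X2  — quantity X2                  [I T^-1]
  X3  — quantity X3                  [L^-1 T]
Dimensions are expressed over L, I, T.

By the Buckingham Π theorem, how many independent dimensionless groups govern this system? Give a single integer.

1

Dimensional matrix (L×I×T by X1×X2×X3):
  L: [ 2  0 -1]
  I: [-1  1  0]
  T: [-1 -1  1]
Row reduction gives pivot columns X1,X2; rank = 2
n=3, r=2 ⇒ 1 dimensionless group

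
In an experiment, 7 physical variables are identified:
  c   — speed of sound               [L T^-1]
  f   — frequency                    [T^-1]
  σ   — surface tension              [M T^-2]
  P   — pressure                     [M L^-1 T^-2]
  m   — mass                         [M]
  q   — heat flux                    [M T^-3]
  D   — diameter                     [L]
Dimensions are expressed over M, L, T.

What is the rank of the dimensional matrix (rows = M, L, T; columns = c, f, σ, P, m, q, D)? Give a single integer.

3

Write exponents as rows M,L,T / cols c,f,σ,P,m,q,D:
  M: [ 0  0  1  1  1  1  0]
  L: [ 1  0  0 -1  0  0  1]
  T: [-1 -1 -2 -2  0 -3  0]
RREF → pivots at {c,f,σ} ⇒ r = 3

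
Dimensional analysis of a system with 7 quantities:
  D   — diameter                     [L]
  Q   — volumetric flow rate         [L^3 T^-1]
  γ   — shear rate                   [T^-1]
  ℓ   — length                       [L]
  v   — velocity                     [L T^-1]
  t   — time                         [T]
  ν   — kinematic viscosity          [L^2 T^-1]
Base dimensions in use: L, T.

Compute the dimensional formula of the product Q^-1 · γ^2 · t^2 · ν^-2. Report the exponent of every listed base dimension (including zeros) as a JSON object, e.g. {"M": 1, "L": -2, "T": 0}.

{"L": -7, "T": 3}

Write exponents as rows L,T / cols D,Q,γ,ℓ,v,t,ν:
  L: [ 1  3  0  1  1  0  2]
  T: [ 0 -1 -1  0 -1  1 -1]
  [L]: (-1)·3+(2)·0+(2)·0+(-2)·2 = -7
  [T]: (-1)·-1+(2)·-1+(2)·1+(-2)·-1 = 3
⇒ L^-7 T^3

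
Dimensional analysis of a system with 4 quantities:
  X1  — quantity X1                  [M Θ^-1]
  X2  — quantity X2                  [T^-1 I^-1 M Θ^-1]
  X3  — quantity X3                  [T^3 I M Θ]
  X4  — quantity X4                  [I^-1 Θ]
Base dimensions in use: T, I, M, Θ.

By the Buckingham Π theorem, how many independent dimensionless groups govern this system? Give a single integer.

Exponent matrix [T,I,M,Θ] × [X1,X2,X3,X4]:
  T: [ 0 -1  3  0]
  I: [ 0 -1  1 -1]
  M: [ 1  1  1  0]
  Θ: [-1 -1  1  1]
Row reduction gives pivot columns X1,X2,X3; rank = 3
n=4, r=3 ⇒ 1 dimensionless group

1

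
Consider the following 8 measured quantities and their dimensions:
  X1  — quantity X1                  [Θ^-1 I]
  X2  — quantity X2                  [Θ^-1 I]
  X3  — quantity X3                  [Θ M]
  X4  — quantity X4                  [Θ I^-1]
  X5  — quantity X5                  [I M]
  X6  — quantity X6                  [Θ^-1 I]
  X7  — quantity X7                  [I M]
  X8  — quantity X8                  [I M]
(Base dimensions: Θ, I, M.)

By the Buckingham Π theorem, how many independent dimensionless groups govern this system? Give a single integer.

Exponent matrix [Θ,I,M] × [X1,X2,X3,X4,X5,X6,X7,X8]:
  Θ: [-1 -1  1  1  0 -1  0  0]
  I: [ 1  1  0 -1  1  1  1  1]
  M: [ 0  0  1  0  1  0  1  1]
RREF → pivots at {X1,X3} ⇒ r = 2
Π count = n − r = 8 − 2 = 6

6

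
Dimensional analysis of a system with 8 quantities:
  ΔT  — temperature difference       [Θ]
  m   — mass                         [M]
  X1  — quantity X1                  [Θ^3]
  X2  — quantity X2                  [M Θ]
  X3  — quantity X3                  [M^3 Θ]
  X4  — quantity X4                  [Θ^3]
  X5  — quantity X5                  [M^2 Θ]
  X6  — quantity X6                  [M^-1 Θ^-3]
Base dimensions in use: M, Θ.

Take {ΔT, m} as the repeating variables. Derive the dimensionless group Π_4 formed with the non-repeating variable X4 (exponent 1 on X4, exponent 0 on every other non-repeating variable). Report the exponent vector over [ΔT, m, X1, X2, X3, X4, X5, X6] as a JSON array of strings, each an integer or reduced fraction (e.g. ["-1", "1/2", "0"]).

Write exponents as rows M,Θ / cols ΔT,m,X1,X2,X3,X4,X5,X6:
  M: [ 0  1  0  1  3  0  2 -1]
  Θ: [ 1  0  3  1  1  3  1 -3]
Row reduction gives pivot columns ΔT,m; rank = 2
Repeat: ΔT,m; free: X1,X2,X3,X4,X5,X6
RREF:
  r0: [   1    0    3    1    1    3    1   -3]
  r1: [   0    1    0    1    3    0    2   -1]
Fix exponent of X4 at 1, X1 at 0, X2 at 0, X3 at 0, X5 at 0, X6 at 0; solve each RREF row for its pivot's exponent:
  r0: exp(ΔT) + (3)·1 = 0 ⇒ exp(ΔT) = -3
  r1: exp(m) + (0)·1 = 0 ⇒ exp(m) = 0
Π_4 = ΔT^-3 · X4

["-3", "0", "0", "0", "0", "1", "0", "0"]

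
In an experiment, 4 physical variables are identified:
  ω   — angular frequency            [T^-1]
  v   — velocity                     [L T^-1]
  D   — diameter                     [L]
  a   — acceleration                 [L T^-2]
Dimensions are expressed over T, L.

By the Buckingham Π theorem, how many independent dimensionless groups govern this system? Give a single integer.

2

Exponent matrix [T,L] × [ω,v,D,a]:
  T: [-1 -1  0 -2]
  L: [ 0  1  1  1]
Row reduction gives pivot columns ω,v; rank = 2
Π count = n − r = 4 − 2 = 2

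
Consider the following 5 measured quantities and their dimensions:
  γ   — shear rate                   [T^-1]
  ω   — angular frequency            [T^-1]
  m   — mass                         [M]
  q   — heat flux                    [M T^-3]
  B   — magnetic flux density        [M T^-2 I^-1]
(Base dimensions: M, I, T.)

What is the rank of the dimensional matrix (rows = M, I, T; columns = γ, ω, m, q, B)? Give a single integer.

3

Exponent matrix [M,I,T] × [γ,ω,m,q,B]:
  M: [ 0  0  1  1  1]
  I: [ 0  0  0  0 -1]
  T: [-1 -1  0 -3 -2]
Row reduction gives pivot columns γ,m,B; rank = 3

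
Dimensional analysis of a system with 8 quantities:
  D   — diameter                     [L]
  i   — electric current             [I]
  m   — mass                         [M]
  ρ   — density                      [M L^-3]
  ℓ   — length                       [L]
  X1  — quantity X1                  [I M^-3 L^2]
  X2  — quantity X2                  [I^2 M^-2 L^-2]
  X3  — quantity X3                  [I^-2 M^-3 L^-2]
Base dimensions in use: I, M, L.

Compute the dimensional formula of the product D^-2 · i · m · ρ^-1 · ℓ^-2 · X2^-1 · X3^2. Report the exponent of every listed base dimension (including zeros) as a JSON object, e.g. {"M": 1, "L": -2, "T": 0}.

{"I": -5, "M": -4, "L": -3}

Write exponents as rows I,M,L / cols D,i,m,ρ,ℓ,X1,X2,X3:
  I: [ 0  1  0  0  0  1  2 -2]
  M: [ 0  0  1  1  0 -3 -2 -3]
  L: [ 1  0  0 -3  1  2 -2 -2]
  [I]: (-2)·0+(1)·1+(1)·0+(-1)·0+(-2)·0+(-1)·2+(2)·-2 = -5
  [M]: (-2)·0+(1)·0+(1)·1+(-1)·1+(-2)·0+(-1)·-2+(2)·-3 = -4
  [L]: (-2)·1+(1)·0+(1)·0+(-1)·-3+(-2)·1+(-1)·-2+(2)·-2 = -3
⇒ I^-5 M^-4 L^-3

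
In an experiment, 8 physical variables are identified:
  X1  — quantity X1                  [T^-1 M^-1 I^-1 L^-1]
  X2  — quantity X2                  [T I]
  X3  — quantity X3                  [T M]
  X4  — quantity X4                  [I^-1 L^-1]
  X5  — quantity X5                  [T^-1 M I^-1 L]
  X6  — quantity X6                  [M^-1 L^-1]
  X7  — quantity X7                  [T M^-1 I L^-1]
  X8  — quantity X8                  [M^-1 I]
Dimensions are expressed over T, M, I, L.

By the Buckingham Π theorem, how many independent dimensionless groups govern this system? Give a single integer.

Exponent matrix [T,M,I,L] × [X1,X2,X3,X4,X5,X6,X7,X8]:
  T: [-1  1  1  0 -1  0  1  0]
  M: [-1  0  1  0  1 -1 -1 -1]
  I: [-1  1  0 -1 -1  0  1  1]
  L: [-1  0  0 -1  1 -1 -1  0]
Echelon form has 3 nonzero rows (pivots: X1,X2,X3)
Π count = n − r = 8 − 3 = 5

5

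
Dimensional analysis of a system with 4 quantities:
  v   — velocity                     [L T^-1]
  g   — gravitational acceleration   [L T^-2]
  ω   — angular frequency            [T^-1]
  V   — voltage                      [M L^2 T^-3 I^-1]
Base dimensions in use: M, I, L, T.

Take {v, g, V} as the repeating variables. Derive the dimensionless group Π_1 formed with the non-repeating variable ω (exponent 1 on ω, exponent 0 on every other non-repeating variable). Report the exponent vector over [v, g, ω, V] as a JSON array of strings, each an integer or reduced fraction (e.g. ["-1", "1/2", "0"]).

Dimensional matrix (M×I×L×T by v×g×ω×V):
  M: [ 0  0  0  1]
  I: [ 0  0  0 -1]
  L: [ 1  1  0  2]
  T: [-1 -2 -1 -3]
RREF → pivots at {v,g,V} ⇒ r = 3
Pivot set = {v,g,V}, free = {ω}
RREF:
  r0: [   1    0   -1    0]
  r1: [   0    1    1    0]
  r2: [   0    0    0    1]
  r3: [   0    0    0    0]
Fix exponent of ω at 1; solve each RREF row for its pivot's exponent:
  r0: exp(v) + (-1)·1 = 0 ⇒ exp(v) = 1
  r1: exp(g) + (1)·1 = 0 ⇒ exp(g) = -1
  r2: exp(V) + (0)·1 = 0 ⇒ exp(V) = 0
Π_1 = v · g^-1 · ω

["1", "-1", "1", "0"]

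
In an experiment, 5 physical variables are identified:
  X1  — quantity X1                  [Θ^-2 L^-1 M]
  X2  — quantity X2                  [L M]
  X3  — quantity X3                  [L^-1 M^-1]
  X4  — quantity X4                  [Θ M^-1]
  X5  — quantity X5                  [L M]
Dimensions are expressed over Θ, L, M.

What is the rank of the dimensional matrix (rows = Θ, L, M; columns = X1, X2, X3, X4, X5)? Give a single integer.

Write exponents as rows Θ,L,M / cols X1,X2,X3,X4,X5:
  Θ: [-2  0  0  1  0]
  L: [-1  1 -1  0  1]
  M: [ 1  1 -1 -1  1]
Echelon form has 2 nonzero rows (pivots: X1,X2)

2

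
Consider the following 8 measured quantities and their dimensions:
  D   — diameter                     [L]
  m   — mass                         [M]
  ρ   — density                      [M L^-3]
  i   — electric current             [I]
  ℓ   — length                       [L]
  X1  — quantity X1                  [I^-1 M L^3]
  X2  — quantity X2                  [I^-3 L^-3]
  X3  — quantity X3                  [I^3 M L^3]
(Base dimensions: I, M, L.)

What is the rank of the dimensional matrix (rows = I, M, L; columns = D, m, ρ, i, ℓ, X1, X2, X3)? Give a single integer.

3

Dimensional matrix (I×M×L by D×m×ρ×i×ℓ×X1×X2×X3):
  I: [ 0  0  0  1  0 -1 -3  3]
  M: [ 0  1  1  0  0  1  0  1]
  L: [ 1  0 -3  0  1  3 -3  3]
RREF → pivots at {D,m,i} ⇒ r = 3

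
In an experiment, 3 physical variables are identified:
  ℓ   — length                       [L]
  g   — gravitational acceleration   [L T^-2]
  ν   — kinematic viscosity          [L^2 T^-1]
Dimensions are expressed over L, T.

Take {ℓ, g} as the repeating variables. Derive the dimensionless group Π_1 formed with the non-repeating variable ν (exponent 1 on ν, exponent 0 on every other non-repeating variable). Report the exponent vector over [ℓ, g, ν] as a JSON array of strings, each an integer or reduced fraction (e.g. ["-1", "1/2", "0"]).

Exponent matrix [L,T] × [ℓ,g,ν]:
  L: [ 1  1  2]
  T: [ 0 -2 -1]
Row reduction gives pivot columns ℓ,g; rank = 2
Pivot set = {ℓ,g}, free = {ν}
RREF:
  r0: [   1    0  3/2]
  r1: [   0    1  1/2]
Fix exponent of ν at 1; solve each RREF row for its pivot's exponent:
  r0: exp(ℓ) + (3/2)·1 = 0 ⇒ exp(ℓ) = -3/2
  r1: exp(g) + (1/2)·1 = 0 ⇒ exp(g) = -1/2
Π_1 = ℓ^(-3/2) · g^(-1/2) · ν

["-3/2", "-1/2", "1"]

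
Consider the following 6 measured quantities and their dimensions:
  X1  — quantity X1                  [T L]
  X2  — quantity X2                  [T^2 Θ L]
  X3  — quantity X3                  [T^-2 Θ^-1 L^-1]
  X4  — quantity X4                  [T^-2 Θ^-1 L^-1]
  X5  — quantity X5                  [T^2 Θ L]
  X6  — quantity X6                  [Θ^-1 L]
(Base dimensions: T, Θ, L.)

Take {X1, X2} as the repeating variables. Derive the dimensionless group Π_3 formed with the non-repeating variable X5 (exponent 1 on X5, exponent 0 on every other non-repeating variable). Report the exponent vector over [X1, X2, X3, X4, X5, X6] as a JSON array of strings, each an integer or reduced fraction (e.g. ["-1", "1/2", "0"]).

["0", "-1", "0", "0", "1", "0"]

Exponent matrix [T,Θ,L] × [X1,X2,X3,X4,X5,X6]:
  T: [ 1  2 -2 -2  2  0]
  Θ: [ 0  1 -1 -1  1 -1]
  L: [ 1  1 -1 -1  1  1]
RREF → pivots at {X1,X2} ⇒ r = 2
Repeat: X1,X2; free: X3,X4,X5,X6
RREF:
  r0: [   1    0    0    0    0    2]
  r1: [   0    1   -1   -1    1   -1]
  r2: [   0    0    0    0    0    0]
Fix exponent of X5 at 1, X3 at 0, X4 at 0, X6 at 0; solve each RREF row for its pivot's exponent:
  r0: exp(X1) + (0)·1 = 0 ⇒ exp(X1) = 0
  r1: exp(X2) + (1)·1 = 0 ⇒ exp(X2) = -1
Π_3 = X2^-1 · X5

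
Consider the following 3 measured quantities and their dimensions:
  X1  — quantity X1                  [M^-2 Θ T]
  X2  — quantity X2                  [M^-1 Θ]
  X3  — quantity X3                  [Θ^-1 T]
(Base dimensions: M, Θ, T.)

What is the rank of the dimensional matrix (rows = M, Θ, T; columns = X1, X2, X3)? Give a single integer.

Write exponents as rows M,Θ,T / cols X1,X2,X3:
  M: [-2 -1  0]
  Θ: [ 1  1 -1]
  T: [ 1  0  1]
RREF → pivots at {X1,X2} ⇒ r = 2

2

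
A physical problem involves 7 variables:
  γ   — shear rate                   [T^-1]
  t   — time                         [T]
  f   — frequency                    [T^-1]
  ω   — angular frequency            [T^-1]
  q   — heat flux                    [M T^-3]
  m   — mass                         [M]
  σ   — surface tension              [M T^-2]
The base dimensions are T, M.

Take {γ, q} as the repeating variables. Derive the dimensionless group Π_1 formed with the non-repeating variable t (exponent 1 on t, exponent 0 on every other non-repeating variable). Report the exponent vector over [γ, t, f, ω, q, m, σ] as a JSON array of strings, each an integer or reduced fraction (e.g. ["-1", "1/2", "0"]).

Write exponents as rows T,M / cols γ,t,f,ω,q,m,σ:
  T: [-1  1 -1 -1 -3  0 -2]
  M: [ 0  0  0  0  1  1  1]
Echelon form has 2 nonzero rows (pivots: γ,q)
Pivot set = {γ,q}, free = {t,f,ω,m,σ}
RREF:
  r0: [   1   -1    1    1    0   -3   -1]
  r1: [   0    0    0    0    1    1    1]
Fix exponent of t at 1, f at 0, ω at 0, m at 0, σ at 0; solve each RREF row for its pivot's exponent:
  r0: exp(γ) + (-1)·1 = 0 ⇒ exp(γ) = 1
  r1: exp(q) + (0)·1 = 0 ⇒ exp(q) = 0
Π_1 = γ · t

["1", "1", "0", "0", "0", "0", "0"]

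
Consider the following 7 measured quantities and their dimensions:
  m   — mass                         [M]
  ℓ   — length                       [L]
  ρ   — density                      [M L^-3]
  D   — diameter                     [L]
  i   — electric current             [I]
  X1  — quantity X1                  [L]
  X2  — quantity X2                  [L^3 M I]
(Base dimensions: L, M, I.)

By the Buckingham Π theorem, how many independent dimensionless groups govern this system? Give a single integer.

Exponent matrix [L,M,I] × [m,ℓ,ρ,D,i,X1,X2]:
  L: [ 0  1 -3  1  0  1  3]
  M: [ 1  0  1  0  0  0  1]
  I: [ 0  0  0  0  1  0  1]
RREF → pivots at {m,ℓ,i} ⇒ r = 3
Π count = n − r = 7 − 3 = 4

4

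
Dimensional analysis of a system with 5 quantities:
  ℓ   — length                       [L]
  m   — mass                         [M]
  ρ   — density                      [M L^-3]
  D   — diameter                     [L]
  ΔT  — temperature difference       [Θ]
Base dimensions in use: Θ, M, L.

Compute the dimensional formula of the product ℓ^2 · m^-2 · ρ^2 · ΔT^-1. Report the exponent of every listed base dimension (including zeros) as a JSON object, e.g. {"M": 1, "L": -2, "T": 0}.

{"Θ": -1, "M": 0, "L": -4}

Write exponents as rows Θ,M,L / cols ℓ,m,ρ,D,ΔT:
  Θ: [ 0  0  0  0  1]
  M: [ 0  1  1  0  0]
  L: [ 1  0 -3  1  0]
  [Θ]: (2)·0+(-2)·0+(2)·0+(-1)·1 = -1
  [M]: (2)·0+(-2)·1+(2)·1+(-1)·0 = 0
  [L]: (2)·1+(-2)·0+(2)·-3+(-1)·0 = -4
⇒ Θ^-1 L^-4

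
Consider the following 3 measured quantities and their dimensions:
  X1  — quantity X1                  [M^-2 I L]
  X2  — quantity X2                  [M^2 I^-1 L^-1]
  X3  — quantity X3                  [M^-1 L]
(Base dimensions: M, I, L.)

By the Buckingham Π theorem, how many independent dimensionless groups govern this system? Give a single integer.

1

Exponent matrix [M,I,L] × [X1,X2,X3]:
  M: [-2  2 -1]
  I: [ 1 -1  0]
  L: [ 1 -1  1]
Row reduction gives pivot columns X1,X3; rank = 2
n=3, r=2 ⇒ 1 dimensionless group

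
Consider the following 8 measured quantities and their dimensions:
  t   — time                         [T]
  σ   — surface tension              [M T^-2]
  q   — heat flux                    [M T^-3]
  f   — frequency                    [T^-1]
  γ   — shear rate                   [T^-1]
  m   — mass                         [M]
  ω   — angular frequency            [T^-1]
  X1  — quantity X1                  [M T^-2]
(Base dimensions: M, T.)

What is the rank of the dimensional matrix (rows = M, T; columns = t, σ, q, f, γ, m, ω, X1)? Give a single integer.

Exponent matrix [M,T] × [t,σ,q,f,γ,m,ω,X1]:
  M: [ 0  1  1  0  0  1  0  1]
  T: [ 1 -2 -3 -1 -1  0 -1 -2]
Row reduction gives pivot columns t,σ; rank = 2

2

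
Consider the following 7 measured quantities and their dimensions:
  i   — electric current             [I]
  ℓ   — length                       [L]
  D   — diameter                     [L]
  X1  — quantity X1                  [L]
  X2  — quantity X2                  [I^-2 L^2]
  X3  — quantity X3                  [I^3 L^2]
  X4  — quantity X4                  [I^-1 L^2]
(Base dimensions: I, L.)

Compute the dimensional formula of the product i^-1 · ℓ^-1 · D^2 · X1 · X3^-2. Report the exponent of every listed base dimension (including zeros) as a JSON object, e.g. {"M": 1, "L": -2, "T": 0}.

Exponent matrix [I,L] × [i,ℓ,D,X1,X2,X3,X4]:
  I: [ 1  0  0  0 -2  3 -1]
  L: [ 0  1  1  1  2  2  2]
  [I]: (-1)·1+(-1)·0+(2)·0+(1)·0+(-2)·3 = -7
  [L]: (-1)·0+(-1)·1+(2)·1+(1)·1+(-2)·2 = -2
⇒ I^-7 L^-2

{"I": -7, "L": -2}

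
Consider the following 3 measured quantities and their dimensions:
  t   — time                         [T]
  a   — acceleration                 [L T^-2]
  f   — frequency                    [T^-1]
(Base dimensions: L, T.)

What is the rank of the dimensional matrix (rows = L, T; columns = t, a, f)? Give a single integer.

Write exponents as rows L,T / cols t,a,f:
  L: [ 0  1  0]
  T: [ 1 -2 -1]
RREF → pivots at {t,a} ⇒ r = 2

2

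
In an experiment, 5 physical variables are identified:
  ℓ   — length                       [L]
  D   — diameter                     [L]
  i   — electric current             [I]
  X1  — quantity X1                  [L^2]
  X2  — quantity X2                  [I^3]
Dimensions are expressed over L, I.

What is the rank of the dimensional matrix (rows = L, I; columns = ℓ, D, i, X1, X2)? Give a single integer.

Exponent matrix [L,I] × [ℓ,D,i,X1,X2]:
  L: [ 1  1  0  2  0]
  I: [ 0  0  1  0  3]
Row reduction gives pivot columns ℓ,i; rank = 2

2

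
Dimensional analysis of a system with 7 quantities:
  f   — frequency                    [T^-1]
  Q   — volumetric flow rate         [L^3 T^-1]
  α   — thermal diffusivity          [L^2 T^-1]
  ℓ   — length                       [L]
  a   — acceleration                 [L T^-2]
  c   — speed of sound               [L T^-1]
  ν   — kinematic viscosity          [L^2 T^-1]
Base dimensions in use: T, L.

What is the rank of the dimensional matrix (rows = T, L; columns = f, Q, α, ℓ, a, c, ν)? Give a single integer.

Dimensional matrix (T×L by f×Q×α×ℓ×a×c×ν):
  T: [-1 -1 -1  0 -2 -1 -1]
  L: [ 0  3  2  1  1  1  2]
RREF → pivots at {f,Q} ⇒ r = 2

2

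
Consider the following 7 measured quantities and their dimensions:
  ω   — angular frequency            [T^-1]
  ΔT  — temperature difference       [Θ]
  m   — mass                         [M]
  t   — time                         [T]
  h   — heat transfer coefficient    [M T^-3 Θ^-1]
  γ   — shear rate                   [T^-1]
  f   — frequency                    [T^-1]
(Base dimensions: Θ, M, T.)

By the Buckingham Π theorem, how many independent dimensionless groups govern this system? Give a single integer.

Write exponents as rows Θ,M,T / cols ω,ΔT,m,t,h,γ,f:
  Θ: [ 0  1  0  0 -1  0  0]
  M: [ 0  0  1  0  1  0  0]
  T: [-1  0  0  1 -3 -1 -1]
RREF → pivots at {ω,ΔT,m} ⇒ r = 3
Π count = n − r = 7 − 3 = 4

4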